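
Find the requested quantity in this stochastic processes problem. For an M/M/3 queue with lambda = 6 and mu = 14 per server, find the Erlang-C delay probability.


a = lambda/mu = 0.4286
rho = a/c = 0.1429
Erlang-C formula applied:
C(c,a) = 0.0100

0.0100


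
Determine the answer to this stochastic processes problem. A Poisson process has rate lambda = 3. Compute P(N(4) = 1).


P(N(t)=k) = (lambda*t)^k * exp(-lambda*t) / k!
lambda*t = 12
= 12^1 * exp(-12) / 1!
= 12 * 6.1442e-06 / 1
= 7.3731e-05

7.3731e-05


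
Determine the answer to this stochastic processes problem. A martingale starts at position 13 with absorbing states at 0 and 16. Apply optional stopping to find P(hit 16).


By optional stopping theorem: E(M at tau) = M(0) = 13
P(hit 16)*16 + P(hit 0)*0 = 13
P(hit 16) = (13 - 0)/(16 - 0) = 13/16 = 0.8125

0.8125


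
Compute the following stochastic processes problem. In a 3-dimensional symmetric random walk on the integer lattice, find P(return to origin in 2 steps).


P(return in 2 steps) = P(reverse first step) = 1/(2d)
= 1/6
= 0.1667

0.1667


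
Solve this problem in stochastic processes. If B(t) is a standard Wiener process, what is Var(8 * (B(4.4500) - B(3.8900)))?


Var(alpha*(B(t)-B(s))) = alpha^2 * (t-s)
= 8^2 * (4.4500 - 3.8900)
= 64 * 0.5600
= 35.8400

35.8400


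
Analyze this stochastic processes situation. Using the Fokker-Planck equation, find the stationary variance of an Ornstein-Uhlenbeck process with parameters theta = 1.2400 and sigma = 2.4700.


Stationary variance = sigma^2 / (2*theta)
= 2.4700^2 / (2*1.2400)
= 6.1009 / 2.4800
= 2.4600

2.4600


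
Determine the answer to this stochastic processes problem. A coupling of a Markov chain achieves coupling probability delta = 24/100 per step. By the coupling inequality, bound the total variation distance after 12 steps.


TV distance bound <= (1-delta)^n
= (1 - 0.2400)^12
= 0.7600^12
= 0.0371

0.0371


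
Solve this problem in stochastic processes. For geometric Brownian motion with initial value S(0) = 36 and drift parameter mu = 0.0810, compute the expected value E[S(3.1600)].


E[S(t)] = S(0) * exp(mu * t)
= 36 * exp(0.0810 * 3.1600)
= 36 * 1.2917
= 46.5012

46.5012


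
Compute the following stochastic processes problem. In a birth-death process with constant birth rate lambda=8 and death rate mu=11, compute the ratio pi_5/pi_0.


For birth-death process, pi_n/pi_0 = (lambda/mu)^n
= (8/11)^5
= 0.2035

0.2035


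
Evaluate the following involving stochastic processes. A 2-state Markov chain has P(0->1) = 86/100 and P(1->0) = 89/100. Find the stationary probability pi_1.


Stationary distribution: pi_0 = p10/(p01+p10), pi_1 = p01/(p01+p10)
p01 = 0.8600, p10 = 0.8900
pi_1 = 0.4914

0.4914


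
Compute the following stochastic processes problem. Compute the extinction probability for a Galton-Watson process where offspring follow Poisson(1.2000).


Since mu = 1.2000 > 1, extinction prob q < 1.
Solve s = exp(mu*(s-1)) iteratively.
q = 0.6863

0.6863


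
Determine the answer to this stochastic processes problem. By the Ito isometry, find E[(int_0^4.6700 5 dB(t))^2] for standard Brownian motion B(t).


By Ito isometry: E[(int f dB)^2] = int f^2 dt
= 5^2 * 4.6700
= 25 * 4.6700 = 116.7500

116.7500


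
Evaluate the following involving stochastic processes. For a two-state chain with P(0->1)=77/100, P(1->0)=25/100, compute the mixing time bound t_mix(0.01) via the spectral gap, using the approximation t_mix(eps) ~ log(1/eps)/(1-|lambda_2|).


lambda_2 = |1 - p01 - p10| = |1 - 0.7700 - 0.2500| = 0.0200
t_mix ~ log(1/eps)/(1 - |lambda_2|)
= log(100)/(1 - 0.0200) = 4.6052/0.9800
= 4.6992

4.6992


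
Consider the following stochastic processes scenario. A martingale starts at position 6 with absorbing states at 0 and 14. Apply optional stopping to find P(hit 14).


By optional stopping theorem: E(M at tau) = M(0) = 6
P(hit 14)*14 + P(hit 0)*0 = 6
P(hit 14) = (6 - 0)/(14 - 0) = 3/7 = 0.4286

0.4286


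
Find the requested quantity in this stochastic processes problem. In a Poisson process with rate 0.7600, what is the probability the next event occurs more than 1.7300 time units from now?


P(X > t) = exp(-lambda * t)
= exp(-0.7600 * 1.7300)
= exp(-1.3148) = 0.2685

0.2685


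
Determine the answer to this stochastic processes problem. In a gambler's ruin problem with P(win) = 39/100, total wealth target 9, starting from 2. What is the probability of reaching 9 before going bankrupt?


Gambler's ruin formula:
r = q/p = 0.6100/0.3900 = 1.5641
P(win) = (1 - r^i)/(1 - r^N)
= (1 - 1.5641^2)/(1 - 1.5641^9)
= 0.0263

0.0263


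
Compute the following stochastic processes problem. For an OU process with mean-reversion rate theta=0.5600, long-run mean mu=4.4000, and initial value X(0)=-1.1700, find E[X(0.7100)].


E[X(t)] = mu + (X(0) - mu)*exp(-theta*t)
= 4.4000 + (-1.1700 - 4.4000)*exp(-0.5600*0.7100)
= 4.4000 + -5.5700 * 0.6719
= 0.6573

0.6573


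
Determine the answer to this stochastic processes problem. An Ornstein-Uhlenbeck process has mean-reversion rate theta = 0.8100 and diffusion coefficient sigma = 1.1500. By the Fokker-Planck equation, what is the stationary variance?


Stationary variance = sigma^2 / (2*theta)
= 1.1500^2 / (2*0.8100)
= 1.3225 / 1.6200
= 0.8164

0.8164


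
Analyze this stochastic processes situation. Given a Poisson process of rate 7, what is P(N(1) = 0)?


P(N(t)=k) = (lambda*t)^k * exp(-lambda*t) / k!
lambda*t = 7
= 7^0 * exp(-7) / 0!
= 1 * 9.1188e-04 / 1
= 9.1188e-04

9.1188e-04


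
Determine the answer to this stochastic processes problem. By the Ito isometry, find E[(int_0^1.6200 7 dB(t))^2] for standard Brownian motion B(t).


By Ito isometry: E[(int f dB)^2] = int f^2 dt
= 7^2 * 1.6200
= 49 * 1.6200 = 79.3800

79.3800


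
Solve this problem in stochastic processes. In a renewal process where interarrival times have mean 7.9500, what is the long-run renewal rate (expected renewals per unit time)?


Long-run renewal rate = 1/E(X)
= 1/7.9500
= 0.1258

0.1258


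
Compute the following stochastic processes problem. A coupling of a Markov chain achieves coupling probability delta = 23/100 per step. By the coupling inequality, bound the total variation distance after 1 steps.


TV distance bound <= (1-delta)^n
= (1 - 0.2300)^1
= 0.7700^1
= 0.7700

0.7700


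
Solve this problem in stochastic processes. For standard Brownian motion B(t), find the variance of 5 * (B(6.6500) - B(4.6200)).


Var(alpha*(B(t)-B(s))) = alpha^2 * (t-s)
= 5^2 * (6.6500 - 4.6200)
= 25 * 2.0300
= 50.7500

50.7500


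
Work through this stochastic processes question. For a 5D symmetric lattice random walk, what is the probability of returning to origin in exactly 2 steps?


P(return in 2 steps) = P(reverse first step) = 1/(2d)
= 1/10
= 0.1000

0.1000


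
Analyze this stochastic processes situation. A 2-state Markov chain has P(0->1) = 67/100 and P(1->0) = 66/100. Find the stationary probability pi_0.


Stationary distribution: pi_0 = p10/(p01+p10), pi_1 = p01/(p01+p10)
p01 = 0.6700, p10 = 0.6600
pi_0 = 0.4962

0.4962


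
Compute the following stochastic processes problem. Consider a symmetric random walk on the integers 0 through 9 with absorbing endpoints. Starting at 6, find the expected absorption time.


For symmetric RW on 0,...,N with absorbing barriers, E(i) = i*(N-i)
E(6) = 6 * 3 = 18

18


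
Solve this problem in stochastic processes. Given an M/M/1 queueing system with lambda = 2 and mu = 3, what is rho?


rho = lambda/mu
= 2/3
= 0.6667

0.6667


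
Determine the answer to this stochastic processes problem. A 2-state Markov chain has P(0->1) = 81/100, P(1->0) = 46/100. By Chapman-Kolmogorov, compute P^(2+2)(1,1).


P^4 = P^2 * P^2
Computing via matrix multiplication of the transition matrix.
Entry (1,1) of P^4 = 0.6397

0.6397


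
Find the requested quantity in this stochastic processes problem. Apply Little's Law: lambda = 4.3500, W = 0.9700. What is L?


Little's Law: L = lambda * W
= 4.3500 * 0.9700
= 4.2195

4.2195


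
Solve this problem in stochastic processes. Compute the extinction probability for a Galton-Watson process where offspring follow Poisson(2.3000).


Since mu = 2.3000 > 1, extinction prob q < 1.
Solve s = exp(mu*(s-1)) iteratively.
q = 0.1376

0.1376


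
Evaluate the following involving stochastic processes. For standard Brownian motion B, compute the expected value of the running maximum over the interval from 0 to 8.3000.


E(max B(s)) = sqrt(2t/pi)
= sqrt(2*8.3000/pi)
= sqrt(5.2839)
= 2.2987

2.2987


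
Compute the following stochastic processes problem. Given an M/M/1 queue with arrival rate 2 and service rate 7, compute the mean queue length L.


rho = 2/7 = 0.2857
L = rho/(1-rho)
= 0.2857/0.7143
= 0.4000

0.4000


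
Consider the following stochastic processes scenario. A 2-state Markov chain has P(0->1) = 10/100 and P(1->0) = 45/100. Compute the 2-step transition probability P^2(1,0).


Computing P^2 by matrix multiplication.
P = [[0.9000, 0.1000], [0.4500, 0.5500]]
After raising P to the power 2:
P^2(1,0) = 0.6525

0.6525


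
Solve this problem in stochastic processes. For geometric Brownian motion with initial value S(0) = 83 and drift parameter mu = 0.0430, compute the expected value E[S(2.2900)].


E[S(t)] = S(0) * exp(mu * t)
= 83 * exp(0.0430 * 2.2900)
= 83 * 1.1035
= 91.5889

91.5889


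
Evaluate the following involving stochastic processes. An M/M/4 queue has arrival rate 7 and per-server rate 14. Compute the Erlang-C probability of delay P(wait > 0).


a = lambda/mu = 0.5000
rho = a/c = 0.1250
Erlang-C formula applied:
C(c,a) = 0.0018

0.0018


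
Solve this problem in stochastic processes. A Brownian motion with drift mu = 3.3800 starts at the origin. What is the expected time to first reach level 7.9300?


Expected first passage time = a/mu
= 7.9300/3.3800
= 2.3462

2.3462


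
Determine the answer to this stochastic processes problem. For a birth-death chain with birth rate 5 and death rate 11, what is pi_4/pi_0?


For birth-death process, pi_n/pi_0 = (lambda/mu)^n
= (5/11)^4
= 0.0427

0.0427


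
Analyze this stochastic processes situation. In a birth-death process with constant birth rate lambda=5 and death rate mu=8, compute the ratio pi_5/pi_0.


For birth-death process, pi_n/pi_0 = (lambda/mu)^n
= (5/8)^5
= 0.0954

0.0954


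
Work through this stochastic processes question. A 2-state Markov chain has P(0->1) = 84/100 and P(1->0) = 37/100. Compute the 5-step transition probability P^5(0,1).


Computing P^5 by matrix multiplication.
P = [[0.1600, 0.8400], [0.3700, 0.6300]]
After raising P to the power 5:
P^5(0,1) = 0.6945

0.6945


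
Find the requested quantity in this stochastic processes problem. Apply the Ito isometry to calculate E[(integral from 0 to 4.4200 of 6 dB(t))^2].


By Ito isometry: E[(int f dB)^2] = int f^2 dt
= 6^2 * 4.4200
= 36 * 4.4200 = 159.1200

159.1200


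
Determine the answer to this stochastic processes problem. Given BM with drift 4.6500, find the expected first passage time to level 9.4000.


Expected first passage time = a/mu
= 9.4000/4.6500
= 2.0215

2.0215


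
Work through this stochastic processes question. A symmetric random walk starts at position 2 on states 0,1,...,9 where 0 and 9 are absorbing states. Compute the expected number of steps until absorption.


For symmetric RW on 0,...,N with absorbing barriers, E(i) = i*(N-i)
E(2) = 2 * 7 = 14

14


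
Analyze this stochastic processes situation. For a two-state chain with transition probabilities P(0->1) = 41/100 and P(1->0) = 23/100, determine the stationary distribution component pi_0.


Stationary distribution: pi_0 = p10/(p01+p10), pi_1 = p01/(p01+p10)
p01 = 0.4100, p10 = 0.2300
pi_0 = 0.3594

0.3594


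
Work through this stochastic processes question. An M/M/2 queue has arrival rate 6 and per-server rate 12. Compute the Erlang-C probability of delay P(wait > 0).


a = lambda/mu = 0.5000
rho = a/c = 0.2500
Erlang-C formula applied:
C(c,a) = 0.1000

0.1000


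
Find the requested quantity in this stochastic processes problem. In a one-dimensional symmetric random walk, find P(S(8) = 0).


P(S(8) = 0) = C(8,4) / 4^4
= 70 / 256
= 0.2734

0.2734


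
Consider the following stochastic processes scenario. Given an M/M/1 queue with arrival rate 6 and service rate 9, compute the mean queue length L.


rho = 6/9 = 0.6667
L = rho/(1-rho)
= 0.6667/0.3333
= 2.0000

2.0000


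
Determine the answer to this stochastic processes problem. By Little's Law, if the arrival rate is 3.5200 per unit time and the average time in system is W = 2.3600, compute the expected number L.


Little's Law: L = lambda * W
= 3.5200 * 2.3600
= 8.3072

8.3072


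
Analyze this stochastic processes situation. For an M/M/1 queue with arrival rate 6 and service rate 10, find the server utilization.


rho = lambda/mu
= 6/10
= 0.6000

0.6000


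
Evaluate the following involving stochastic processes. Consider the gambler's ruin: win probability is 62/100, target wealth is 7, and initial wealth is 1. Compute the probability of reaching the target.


Gambler's ruin formula:
r = q/p = 0.3800/0.6200 = 0.6129
P(win) = (1 - r^i)/(1 - r^N)
= (1 - 0.6129^1)/(1 - 0.6129^7)
= 0.4001

0.4001


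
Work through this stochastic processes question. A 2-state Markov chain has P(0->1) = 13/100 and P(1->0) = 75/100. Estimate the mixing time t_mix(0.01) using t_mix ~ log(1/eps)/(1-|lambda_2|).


lambda_2 = |1 - p01 - p10| = |1 - 0.1300 - 0.7500| = 0.1200
t_mix ~ log(1/eps)/(1 - |lambda_2|)
= log(100)/(1 - 0.1200) = 4.6052/0.8800
= 5.2331

5.2331


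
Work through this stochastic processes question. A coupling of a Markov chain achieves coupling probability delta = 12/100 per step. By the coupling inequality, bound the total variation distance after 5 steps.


TV distance bound <= (1-delta)^n
= (1 - 0.1200)^5
= 0.8800^5
= 0.5277

0.5277


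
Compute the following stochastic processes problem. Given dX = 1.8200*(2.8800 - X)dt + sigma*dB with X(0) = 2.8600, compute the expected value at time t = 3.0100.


E[X(t)] = mu + (X(0) - mu)*exp(-theta*t)
= 2.8800 + (2.8600 - 2.8800)*exp(-1.8200*3.0100)
= 2.8800 + -0.0200 * 0.0042
= 2.8799

2.8799


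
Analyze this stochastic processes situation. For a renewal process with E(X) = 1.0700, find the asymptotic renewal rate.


Long-run renewal rate = 1/E(X)
= 1/1.0700
= 0.9346

0.9346


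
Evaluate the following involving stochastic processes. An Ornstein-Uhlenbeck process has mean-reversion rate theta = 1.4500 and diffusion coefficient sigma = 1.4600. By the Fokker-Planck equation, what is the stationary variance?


Stationary variance = sigma^2 / (2*theta)
= 1.4600^2 / (2*1.4500)
= 2.1316 / 2.9000
= 0.7350

0.7350


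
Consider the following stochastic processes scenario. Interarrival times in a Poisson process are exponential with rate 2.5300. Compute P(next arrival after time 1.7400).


P(X > t) = exp(-lambda * t)
= exp(-2.5300 * 1.7400)
= exp(-4.4022) = 0.0123

0.0123


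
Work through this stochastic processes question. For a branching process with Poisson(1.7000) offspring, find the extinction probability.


Since mu = 1.7000 > 1, extinction prob q < 1.
Solve s = exp(mu*(s-1)) iteratively.
q = 0.3088

0.3088


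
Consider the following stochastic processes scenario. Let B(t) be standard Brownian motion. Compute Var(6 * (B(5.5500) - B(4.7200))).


Var(alpha*(B(t)-B(s))) = alpha^2 * (t-s)
= 6^2 * (5.5500 - 4.7200)
= 36 * 0.8300
= 29.8800

29.8800


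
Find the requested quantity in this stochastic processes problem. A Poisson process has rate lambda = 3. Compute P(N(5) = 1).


P(N(t)=k) = (lambda*t)^k * exp(-lambda*t) / k!
lambda*t = 15
= 15^1 * exp(-15) / 1!
= 15 * 3.0590e-07 / 1
= 4.5885e-06

4.5885e-06


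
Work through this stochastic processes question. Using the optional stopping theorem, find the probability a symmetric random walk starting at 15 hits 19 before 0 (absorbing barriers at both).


By optional stopping theorem: E(M at tau) = M(0) = 15
P(hit 19)*19 + P(hit 0)*0 = 15
P(hit 19) = (15 - 0)/(19 - 0) = 15/19 = 0.7895

0.7895


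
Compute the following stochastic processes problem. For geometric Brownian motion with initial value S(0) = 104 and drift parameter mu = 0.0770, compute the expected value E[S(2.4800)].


E[S(t)] = S(0) * exp(mu * t)
= 104 * exp(0.0770 * 2.4800)
= 104 * 1.2104
= 125.8827

125.8827


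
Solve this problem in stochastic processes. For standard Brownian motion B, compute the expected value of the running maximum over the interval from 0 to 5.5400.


E(max B(s)) = sqrt(2t/pi)
= sqrt(2*5.5400/pi)
= sqrt(3.5269)
= 1.8780

1.8780


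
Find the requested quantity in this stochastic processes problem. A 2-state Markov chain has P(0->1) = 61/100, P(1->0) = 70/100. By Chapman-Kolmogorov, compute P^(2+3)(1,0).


P^5 = P^2 * P^3
Computing via matrix multiplication of the transition matrix.
Entry (1,0) of P^5 = 0.5359

0.5359


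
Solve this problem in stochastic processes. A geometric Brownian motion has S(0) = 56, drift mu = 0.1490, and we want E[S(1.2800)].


E[S(t)] = S(0) * exp(mu * t)
= 56 * exp(0.1490 * 1.2800)
= 56 * 1.2101
= 67.7668

67.7668


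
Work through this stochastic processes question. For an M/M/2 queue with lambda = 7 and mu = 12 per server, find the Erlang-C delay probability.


a = lambda/mu = 0.5833
rho = a/c = 0.2917
Erlang-C formula applied:
C(c,a) = 0.1317

0.1317


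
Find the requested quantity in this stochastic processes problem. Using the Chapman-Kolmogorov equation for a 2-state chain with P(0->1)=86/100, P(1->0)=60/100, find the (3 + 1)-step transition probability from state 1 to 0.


P^4 = P^3 * P^1
Computing via matrix multiplication of the transition matrix.
Entry (1,0) of P^4 = 0.3926

0.3926


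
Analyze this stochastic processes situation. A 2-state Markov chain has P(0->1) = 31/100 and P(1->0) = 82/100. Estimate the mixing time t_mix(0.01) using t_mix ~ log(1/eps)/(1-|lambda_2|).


lambda_2 = |1 - p01 - p10| = |1 - 0.3100 - 0.8200| = 0.1300
t_mix ~ log(1/eps)/(1 - |lambda_2|)
= log(100)/(1 - 0.1300) = 4.6052/0.8700
= 5.2933

5.2933


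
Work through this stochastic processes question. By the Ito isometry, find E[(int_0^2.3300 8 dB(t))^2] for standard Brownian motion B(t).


By Ito isometry: E[(int f dB)^2] = int f^2 dt
= 8^2 * 2.3300
= 64 * 2.3300 = 149.1200

149.1200


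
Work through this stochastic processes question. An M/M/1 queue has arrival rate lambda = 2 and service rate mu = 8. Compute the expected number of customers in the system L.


rho = 2/8 = 0.2500
L = rho/(1-rho)
= 0.2500/0.7500
= 0.3333

0.3333


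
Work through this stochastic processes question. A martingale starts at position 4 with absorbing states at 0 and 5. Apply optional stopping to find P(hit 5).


By optional stopping theorem: E(M at tau) = M(0) = 4
P(hit 5)*5 + P(hit 0)*0 = 4
P(hit 5) = (4 - 0)/(5 - 0) = 4/5 = 0.8000

0.8000


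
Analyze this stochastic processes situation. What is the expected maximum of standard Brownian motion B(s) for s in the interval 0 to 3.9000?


E(max B(s)) = sqrt(2t/pi)
= sqrt(2*3.9000/pi)
= sqrt(2.4828)
= 1.5757

1.5757


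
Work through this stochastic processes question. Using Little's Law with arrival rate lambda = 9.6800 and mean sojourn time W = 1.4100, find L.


Little's Law: L = lambda * W
= 9.6800 * 1.4100
= 13.6488

13.6488


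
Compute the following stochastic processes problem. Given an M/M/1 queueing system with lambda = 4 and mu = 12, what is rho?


rho = lambda/mu
= 4/12
= 0.3333

0.3333


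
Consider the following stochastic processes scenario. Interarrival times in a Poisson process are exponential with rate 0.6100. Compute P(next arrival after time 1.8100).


P(X > t) = exp(-lambda * t)
= exp(-0.6100 * 1.8100)
= exp(-1.1041) = 0.3315

0.3315


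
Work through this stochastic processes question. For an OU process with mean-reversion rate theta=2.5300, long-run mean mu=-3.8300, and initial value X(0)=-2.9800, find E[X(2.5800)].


E[X(t)] = mu + (X(0) - mu)*exp(-theta*t)
= -3.8300 + (-2.9800 - -3.8300)*exp(-2.5300*2.5800)
= -3.8300 + 0.8500 * 0.0015
= -3.8288

-3.8288


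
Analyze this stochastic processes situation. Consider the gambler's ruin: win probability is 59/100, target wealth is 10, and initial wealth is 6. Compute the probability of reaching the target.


Gambler's ruin formula:
r = q/p = 0.4100/0.5900 = 0.6949
P(win) = (1 - r^i)/(1 - r^N)
= (1 - 0.6949^6)/(1 - 0.6949^10)
= 0.9113

0.9113


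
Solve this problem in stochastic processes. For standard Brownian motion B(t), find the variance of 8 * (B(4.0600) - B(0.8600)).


Var(alpha*(B(t)-B(s))) = alpha^2 * (t-s)
= 8^2 * (4.0600 - 0.8600)
= 64 * 3.2000
= 204.8000

204.8000


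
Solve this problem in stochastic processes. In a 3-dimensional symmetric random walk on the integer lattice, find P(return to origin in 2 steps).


P(return in 2 steps) = P(reverse first step) = 1/(2d)
= 1/6
= 0.1667

0.1667


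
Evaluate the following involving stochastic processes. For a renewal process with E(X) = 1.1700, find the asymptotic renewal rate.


Long-run renewal rate = 1/E(X)
= 1/1.1700
= 0.8547

0.8547


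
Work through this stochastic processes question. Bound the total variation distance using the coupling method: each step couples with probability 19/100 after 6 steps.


TV distance bound <= (1-delta)^n
= (1 - 0.1900)^6
= 0.8100^6
= 0.2824

0.2824


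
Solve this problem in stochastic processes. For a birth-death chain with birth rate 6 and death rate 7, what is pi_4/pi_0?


For birth-death process, pi_n/pi_0 = (lambda/mu)^n
= (6/7)^4
= 0.5398

0.5398


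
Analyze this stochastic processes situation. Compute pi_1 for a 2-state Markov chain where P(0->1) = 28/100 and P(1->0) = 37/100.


Stationary distribution: pi_0 = p10/(p01+p10), pi_1 = p01/(p01+p10)
p01 = 0.2800, p10 = 0.3700
pi_1 = 0.4308

0.4308


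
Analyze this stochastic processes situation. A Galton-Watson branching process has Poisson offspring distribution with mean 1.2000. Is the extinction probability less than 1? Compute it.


Since mu = 1.2000 > 1, extinction prob q < 1.
Solve s = exp(mu*(s-1)) iteratively.
q = 0.6863

0.6863


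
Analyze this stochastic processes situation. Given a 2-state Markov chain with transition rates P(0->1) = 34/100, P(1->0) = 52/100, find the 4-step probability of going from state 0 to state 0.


Computing P^4 by matrix multiplication.
P = [[0.6600, 0.3400], [0.5200, 0.4800]]
After raising P to the power 4:
P^4(0,0) = 0.6048

0.6048


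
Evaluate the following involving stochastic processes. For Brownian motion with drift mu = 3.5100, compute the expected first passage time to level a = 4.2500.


Expected first passage time = a/mu
= 4.2500/3.5100
= 1.2108

1.2108


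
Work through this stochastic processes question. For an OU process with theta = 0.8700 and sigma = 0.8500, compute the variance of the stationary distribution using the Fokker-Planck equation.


Stationary variance = sigma^2 / (2*theta)
= 0.8500^2 / (2*0.8700)
= 0.7225 / 1.7400
= 0.4152

0.4152


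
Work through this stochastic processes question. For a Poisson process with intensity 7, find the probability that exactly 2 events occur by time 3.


P(N(t)=k) = (lambda*t)^k * exp(-lambda*t) / k!
lambda*t = 21
= 21^2 * exp(-21) / 2!
= 441 * 7.5826e-10 / 2
= 1.6720e-07

1.6720e-07


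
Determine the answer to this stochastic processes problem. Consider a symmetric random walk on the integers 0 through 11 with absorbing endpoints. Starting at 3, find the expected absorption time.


For symmetric RW on 0,...,N with absorbing barriers, E(i) = i*(N-i)
E(3) = 3 * 8 = 24

24


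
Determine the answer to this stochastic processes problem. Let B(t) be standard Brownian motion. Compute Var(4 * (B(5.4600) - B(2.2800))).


Var(alpha*(B(t)-B(s))) = alpha^2 * (t-s)
= 4^2 * (5.4600 - 2.2800)
= 16 * 3.1800
= 50.8800

50.8800


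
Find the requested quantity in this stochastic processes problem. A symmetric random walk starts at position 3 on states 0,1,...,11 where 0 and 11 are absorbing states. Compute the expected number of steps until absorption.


For symmetric RW on 0,...,N with absorbing barriers, E(i) = i*(N-i)
E(3) = 3 * 8 = 24

24


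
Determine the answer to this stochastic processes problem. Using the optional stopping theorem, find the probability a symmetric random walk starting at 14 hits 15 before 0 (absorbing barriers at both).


By optional stopping theorem: E(M at tau) = M(0) = 14
P(hit 15)*15 + P(hit 0)*0 = 14
P(hit 15) = (14 - 0)/(15 - 0) = 14/15 = 0.9333

0.9333


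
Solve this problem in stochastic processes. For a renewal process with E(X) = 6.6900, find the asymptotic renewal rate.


Long-run renewal rate = 1/E(X)
= 1/6.6900
= 0.1495

0.1495


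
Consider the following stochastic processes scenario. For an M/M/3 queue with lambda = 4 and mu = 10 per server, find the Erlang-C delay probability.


a = lambda/mu = 0.4000
rho = a/c = 0.1333
Erlang-C formula applied:
C(c,a) = 0.0082

0.0082


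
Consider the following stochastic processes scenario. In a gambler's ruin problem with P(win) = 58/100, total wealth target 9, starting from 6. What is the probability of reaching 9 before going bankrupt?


Gambler's ruin formula:
r = q/p = 0.4200/0.5800 = 0.7241
P(win) = (1 - r^i)/(1 - r^N)
= (1 - 0.7241^6)/(1 - 0.7241^9)
= 0.9054

0.9054


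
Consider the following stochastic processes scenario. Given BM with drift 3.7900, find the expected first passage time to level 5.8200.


Expected first passage time = a/mu
= 5.8200/3.7900
= 1.5356

1.5356


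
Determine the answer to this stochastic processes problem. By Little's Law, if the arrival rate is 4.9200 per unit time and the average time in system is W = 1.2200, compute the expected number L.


Little's Law: L = lambda * W
= 4.9200 * 1.2200
= 6.0024

6.0024


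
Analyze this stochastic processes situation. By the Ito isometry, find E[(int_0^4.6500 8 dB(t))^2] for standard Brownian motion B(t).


By Ito isometry: E[(int f dB)^2] = int f^2 dt
= 8^2 * 4.6500
= 64 * 4.6500 = 297.6000

297.6000


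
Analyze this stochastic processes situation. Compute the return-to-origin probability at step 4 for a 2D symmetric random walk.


P = C(4,2)^2 / 4^4
= 6^2 / 256
= 36 / 256
= 0.1406

0.1406


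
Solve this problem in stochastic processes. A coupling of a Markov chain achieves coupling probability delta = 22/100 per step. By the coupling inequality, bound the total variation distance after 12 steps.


TV distance bound <= (1-delta)^n
= (1 - 0.2200)^12
= 0.7800^12
= 0.0507

0.0507


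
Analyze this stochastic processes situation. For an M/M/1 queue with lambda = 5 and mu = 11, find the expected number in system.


rho = 5/11 = 0.4545
L = rho/(1-rho)
= 0.4545/0.5455
= 0.8333

0.8333


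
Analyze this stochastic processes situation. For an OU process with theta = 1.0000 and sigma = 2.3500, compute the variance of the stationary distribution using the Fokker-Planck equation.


Stationary variance = sigma^2 / (2*theta)
= 2.3500^2 / (2*1.0000)
= 5.5225 / 2.0000
= 2.7613

2.7613


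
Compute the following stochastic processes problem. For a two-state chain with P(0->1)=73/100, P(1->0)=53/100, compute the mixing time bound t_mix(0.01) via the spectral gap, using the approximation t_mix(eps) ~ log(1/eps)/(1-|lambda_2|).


lambda_2 = |1 - p01 - p10| = |1 - 0.7300 - 0.5300| = 0.2600
t_mix ~ log(1/eps)/(1 - |lambda_2|)
= log(100)/(1 - 0.2600) = 4.6052/0.7400
= 6.2232

6.2232


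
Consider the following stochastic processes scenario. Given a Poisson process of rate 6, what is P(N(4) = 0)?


P(N(t)=k) = (lambda*t)^k * exp(-lambda*t) / k!
lambda*t = 24
= 24^0 * exp(-24) / 0!
= 1 * 3.7751e-11 / 1
= 3.7751e-11

3.7751e-11


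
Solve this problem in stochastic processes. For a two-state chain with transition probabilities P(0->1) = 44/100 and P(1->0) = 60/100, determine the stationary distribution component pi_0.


Stationary distribution: pi_0 = p10/(p01+p10), pi_1 = p01/(p01+p10)
p01 = 0.4400, p10 = 0.6000
pi_0 = 0.5769

0.5769


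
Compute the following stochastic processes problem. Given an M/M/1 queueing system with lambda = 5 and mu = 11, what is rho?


rho = lambda/mu
= 5/11
= 0.4545

0.4545


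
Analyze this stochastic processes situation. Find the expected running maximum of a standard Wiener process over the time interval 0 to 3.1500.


E(max B(s)) = sqrt(2t/pi)
= sqrt(2*3.1500/pi)
= sqrt(2.0054)
= 1.4161

1.4161


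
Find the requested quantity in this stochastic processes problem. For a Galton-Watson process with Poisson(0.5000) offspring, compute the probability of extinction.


Since mu = 0.5000 <= 1, extinction probability = 1.

1.0000


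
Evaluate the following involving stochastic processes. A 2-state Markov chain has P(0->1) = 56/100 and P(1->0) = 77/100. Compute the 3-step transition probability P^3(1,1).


Computing P^3 by matrix multiplication.
P = [[0.4400, 0.5600], [0.7700, 0.2300]]
After raising P to the power 3:
P^3(1,1) = 0.4002

0.4002


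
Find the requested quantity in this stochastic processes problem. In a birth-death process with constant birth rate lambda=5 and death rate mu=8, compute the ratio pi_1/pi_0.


For birth-death process, pi_n/pi_0 = (lambda/mu)^n
= (5/8)^1
= 0.6250

0.6250


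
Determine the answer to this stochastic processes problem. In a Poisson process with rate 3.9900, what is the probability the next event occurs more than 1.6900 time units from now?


P(X > t) = exp(-lambda * t)
= exp(-3.9900 * 1.6900)
= exp(-6.7431) = 0.0012

0.0012


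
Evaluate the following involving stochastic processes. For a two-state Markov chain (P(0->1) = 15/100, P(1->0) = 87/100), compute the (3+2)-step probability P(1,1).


P^5 = P^3 * P^2
Computing via matrix multiplication of the transition matrix.
Entry (1,1) of P^5 = 0.1471

0.1471


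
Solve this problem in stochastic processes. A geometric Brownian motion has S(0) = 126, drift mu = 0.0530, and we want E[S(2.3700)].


E[S(t)] = S(0) * exp(mu * t)
= 126 * exp(0.0530 * 2.3700)
= 126 * 1.1338
= 142.8638

142.8638


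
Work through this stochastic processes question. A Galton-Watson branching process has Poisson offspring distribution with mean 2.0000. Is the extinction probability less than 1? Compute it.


Since mu = 2.0000 > 1, extinction prob q < 1.
Solve s = exp(mu*(s-1)) iteratively.
q = 0.2032

0.2032


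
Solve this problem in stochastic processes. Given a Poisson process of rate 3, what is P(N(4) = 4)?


P(N(t)=k) = (lambda*t)^k * exp(-lambda*t) / k!
lambda*t = 12
= 12^4 * exp(-12) / 4!
= 20736 * 6.1442e-06 / 24
= 0.0053

0.0053


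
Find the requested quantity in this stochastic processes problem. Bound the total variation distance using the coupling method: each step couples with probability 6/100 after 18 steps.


TV distance bound <= (1-delta)^n
= (1 - 0.0600)^18
= 0.9400^18
= 0.3283

0.3283


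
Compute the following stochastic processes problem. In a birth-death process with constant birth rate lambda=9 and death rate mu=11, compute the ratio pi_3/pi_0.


For birth-death process, pi_n/pi_0 = (lambda/mu)^n
= (9/11)^3
= 0.5477

0.5477


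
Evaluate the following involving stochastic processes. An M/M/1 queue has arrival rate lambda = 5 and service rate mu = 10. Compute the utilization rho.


rho = lambda/mu
= 5/10
= 0.5000

0.5000


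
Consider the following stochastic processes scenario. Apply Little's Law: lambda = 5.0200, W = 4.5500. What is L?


Little's Law: L = lambda * W
= 5.0200 * 4.5500
= 22.8410

22.8410


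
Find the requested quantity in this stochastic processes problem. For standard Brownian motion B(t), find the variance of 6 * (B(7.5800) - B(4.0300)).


Var(alpha*(B(t)-B(s))) = alpha^2 * (t-s)
= 6^2 * (7.5800 - 4.0300)
= 36 * 3.5500
= 127.8000

127.8000


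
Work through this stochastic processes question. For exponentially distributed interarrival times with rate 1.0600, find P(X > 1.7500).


P(X > t) = exp(-lambda * t)
= exp(-1.0600 * 1.7500)
= exp(-1.8550) = 0.1565

0.1565


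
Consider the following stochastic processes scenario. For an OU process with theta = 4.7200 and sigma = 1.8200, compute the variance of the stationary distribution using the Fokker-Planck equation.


Stationary variance = sigma^2 / (2*theta)
= 1.8200^2 / (2*4.7200)
= 3.3124 / 9.4400
= 0.3509

0.3509


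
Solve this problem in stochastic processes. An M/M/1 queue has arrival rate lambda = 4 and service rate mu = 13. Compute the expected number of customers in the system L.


rho = 4/13 = 0.3077
L = rho/(1-rho)
= 0.3077/0.6923
= 0.4444

0.4444


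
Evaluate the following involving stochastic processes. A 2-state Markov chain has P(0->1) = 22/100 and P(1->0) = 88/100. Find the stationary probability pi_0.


Stationary distribution: pi_0 = p10/(p01+p10), pi_1 = p01/(p01+p10)
p01 = 0.2200, p10 = 0.8800
pi_0 = 0.8000

0.8000


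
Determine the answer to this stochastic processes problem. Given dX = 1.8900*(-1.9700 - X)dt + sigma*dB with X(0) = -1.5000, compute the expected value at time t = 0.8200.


E[X(t)] = mu + (X(0) - mu)*exp(-theta*t)
= -1.9700 + (-1.5000 - -1.9700)*exp(-1.8900*0.8200)
= -1.9700 + 0.4700 * 0.2123
= -1.8702

-1.8702


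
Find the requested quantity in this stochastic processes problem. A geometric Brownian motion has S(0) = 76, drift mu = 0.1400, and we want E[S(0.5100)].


E[S(t)] = S(0) * exp(mu * t)
= 76 * exp(0.1400 * 0.5100)
= 76 * 1.0740
= 81.6248

81.6248


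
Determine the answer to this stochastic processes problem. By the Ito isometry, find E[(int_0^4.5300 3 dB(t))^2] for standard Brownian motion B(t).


By Ito isometry: E[(int f dB)^2] = int f^2 dt
= 3^2 * 4.5300
= 9 * 4.5300 = 40.7700

40.7700


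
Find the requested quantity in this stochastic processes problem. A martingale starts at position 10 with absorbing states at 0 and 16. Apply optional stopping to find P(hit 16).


By optional stopping theorem: E(M at tau) = M(0) = 10
P(hit 16)*16 + P(hit 0)*0 = 10
P(hit 16) = (10 - 0)/(16 - 0) = 5/8 = 0.6250

0.6250


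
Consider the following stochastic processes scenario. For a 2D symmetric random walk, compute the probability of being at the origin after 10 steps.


P = C(10,5)^2 / 4^10
= 252^2 / 1048576
= 63504 / 1048576
= 0.0606

0.0606


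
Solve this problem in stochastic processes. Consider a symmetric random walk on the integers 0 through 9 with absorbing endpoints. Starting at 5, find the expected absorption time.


For symmetric RW on 0,...,N with absorbing barriers, E(i) = i*(N-i)
E(5) = 5 * 4 = 20

20


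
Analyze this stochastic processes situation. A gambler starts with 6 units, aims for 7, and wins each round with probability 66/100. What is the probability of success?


Gambler's ruin formula:
r = q/p = 0.3400/0.6600 = 0.5152
P(win) = (1 - r^i)/(1 - r^N)
= (1 - 0.5152^6)/(1 - 0.5152^7)
= 0.9909

0.9909


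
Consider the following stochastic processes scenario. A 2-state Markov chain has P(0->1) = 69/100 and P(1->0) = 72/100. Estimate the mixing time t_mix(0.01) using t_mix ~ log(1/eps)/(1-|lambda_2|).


lambda_2 = |1 - p01 - p10| = |1 - 0.6900 - 0.7200| = 0.4100
t_mix ~ log(1/eps)/(1 - |lambda_2|)
= log(100)/(1 - 0.4100) = 4.6052/0.5900
= 7.8054

7.8054


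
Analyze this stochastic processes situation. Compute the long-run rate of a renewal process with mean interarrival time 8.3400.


Long-run renewal rate = 1/E(X)
= 1/8.3400
= 0.1199

0.1199


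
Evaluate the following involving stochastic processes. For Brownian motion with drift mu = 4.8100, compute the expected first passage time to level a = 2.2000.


Expected first passage time = a/mu
= 2.2000/4.8100
= 0.4574

0.4574


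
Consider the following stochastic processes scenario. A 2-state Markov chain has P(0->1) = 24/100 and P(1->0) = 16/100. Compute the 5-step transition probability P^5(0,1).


Computing P^5 by matrix multiplication.
P = [[0.7600, 0.2400], [0.1600, 0.8400]]
After raising P to the power 5:
P^5(0,1) = 0.5533

0.5533


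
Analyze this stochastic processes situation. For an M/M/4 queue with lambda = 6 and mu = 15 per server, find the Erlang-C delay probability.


a = lambda/mu = 0.4000
rho = a/c = 0.1000
Erlang-C formula applied:
C(c,a) = 7.9444e-04

7.9444e-04


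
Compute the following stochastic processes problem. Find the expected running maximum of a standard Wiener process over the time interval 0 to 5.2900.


E(max B(s)) = sqrt(2t/pi)
= sqrt(2*5.2900/pi)
= sqrt(3.3677)
= 1.8351

1.8351


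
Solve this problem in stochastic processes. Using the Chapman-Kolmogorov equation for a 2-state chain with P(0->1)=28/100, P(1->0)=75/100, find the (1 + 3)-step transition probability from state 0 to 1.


P^4 = P^1 * P^3
Computing via matrix multiplication of the transition matrix.
Entry (0,1) of P^4 = 0.2718

0.2718


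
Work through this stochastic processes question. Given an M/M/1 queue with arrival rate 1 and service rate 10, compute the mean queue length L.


rho = 1/10 = 0.1000
L = rho/(1-rho)
= 0.1000/0.9000
= 0.1111

0.1111


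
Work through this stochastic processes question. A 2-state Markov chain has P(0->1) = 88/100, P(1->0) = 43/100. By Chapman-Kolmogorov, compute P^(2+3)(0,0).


P^5 = P^2 * P^3
Computing via matrix multiplication of the transition matrix.
Entry (0,0) of P^5 = 0.3263

0.3263


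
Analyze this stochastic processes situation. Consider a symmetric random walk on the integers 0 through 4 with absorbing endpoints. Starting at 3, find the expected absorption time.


For symmetric RW on 0,...,N with absorbing barriers, E(i) = i*(N-i)
E(3) = 3 * 1 = 3

3


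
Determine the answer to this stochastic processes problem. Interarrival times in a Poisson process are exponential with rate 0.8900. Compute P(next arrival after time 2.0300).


P(X > t) = exp(-lambda * t)
= exp(-0.8900 * 2.0300)
= exp(-1.8067) = 0.1642

0.1642


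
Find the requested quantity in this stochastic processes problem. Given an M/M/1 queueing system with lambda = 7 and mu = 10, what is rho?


rho = lambda/mu
= 7/10
= 0.7000

0.7000


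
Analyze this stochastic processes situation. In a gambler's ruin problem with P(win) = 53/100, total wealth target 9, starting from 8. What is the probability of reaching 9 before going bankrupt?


Gambler's ruin formula:
r = q/p = 0.4700/0.5300 = 0.8868
P(win) = (1 - r^i)/(1 - r^N)
= (1 - 0.8868^8)/(1 - 0.8868^9)
= 0.9345

0.9345


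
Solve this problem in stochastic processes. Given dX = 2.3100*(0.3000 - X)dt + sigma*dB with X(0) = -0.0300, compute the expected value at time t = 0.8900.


E[X(t)] = mu + (X(0) - mu)*exp(-theta*t)
= 0.3000 + (-0.0300 - 0.3000)*exp(-2.3100*0.8900)
= 0.3000 + -0.3300 * 0.1280
= 0.2578

0.2578


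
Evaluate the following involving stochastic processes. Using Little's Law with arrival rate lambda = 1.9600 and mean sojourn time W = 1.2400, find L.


Little's Law: L = lambda * W
= 1.9600 * 1.2400
= 2.4304

2.4304


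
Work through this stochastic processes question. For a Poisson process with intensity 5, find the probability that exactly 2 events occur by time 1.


P(N(t)=k) = (lambda*t)^k * exp(-lambda*t) / k!
lambda*t = 5
= 5^2 * exp(-5) / 2!
= 25 * 0.0067 / 2
= 0.0842

0.0842


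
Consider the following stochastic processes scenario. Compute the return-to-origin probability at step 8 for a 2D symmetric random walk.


P = C(8,4)^2 / 4^8
= 70^2 / 65536
= 4900 / 65536
= 0.0748

0.0748


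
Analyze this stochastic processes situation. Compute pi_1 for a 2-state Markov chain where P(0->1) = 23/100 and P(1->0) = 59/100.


Stationary distribution: pi_0 = p10/(p01+p10), pi_1 = p01/(p01+p10)
p01 = 0.2300, p10 = 0.5900
pi_1 = 0.2805

0.2805
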